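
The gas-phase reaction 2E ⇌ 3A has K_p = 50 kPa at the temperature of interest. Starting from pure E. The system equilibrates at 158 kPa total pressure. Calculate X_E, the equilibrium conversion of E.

X = 0.357

Let X = conversion of E (basis 1 mol E); extent of reaction ξ = 0.5X.
Species balance: n_E = 1 − X; n_A = 1.5X.
Summing: n_T = 1 + 0.5X.
Mole fractions y_i = n_i/n_T; K_p = p_A^3 / (p_E^2) with p_i = y_i·P.
Equating to 50 kPa and solving on 0 < X < 1: X = 0.357.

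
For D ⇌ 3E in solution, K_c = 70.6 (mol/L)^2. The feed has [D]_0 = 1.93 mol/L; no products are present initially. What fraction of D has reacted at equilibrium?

X = 0.635

Let X = conversion of D; extent ξ = 1.93·X mol/L.
Concentrations: [D] = 1.93 − 1.93X; [E] = 5.79X.
K_c = [E]^3 / ([D]).
Setting equal to 70.6 and solving for X on (0,1) gives X = 0.635.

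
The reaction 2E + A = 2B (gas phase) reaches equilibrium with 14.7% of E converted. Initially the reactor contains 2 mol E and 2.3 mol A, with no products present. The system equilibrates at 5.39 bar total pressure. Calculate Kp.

Take 2 mol E as basis and let X be its fractional conversion, so ξ = X.
Moles: n_E = 2 − 2X; n_A = 2.3 − X; n_B = 2X.
Summing: n_T = 4.3 − X.
At X = 0.147: n_E = 1.71, n_A = 2.15, n_B = 0.294, n_T = 4.15.
p_i = (n_i/n_T)·P. Kp = p_B^2 / (p_E^2 p_A) = 0.0106 bar^-1.

Kp = 0.0106 bar^-1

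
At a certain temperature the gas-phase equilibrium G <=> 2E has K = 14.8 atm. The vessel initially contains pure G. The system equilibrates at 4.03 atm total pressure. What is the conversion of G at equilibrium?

X = 0.692

Take 1 mol G as basis and let X be its fractional conversion, so ξ = X.
Moles: n_G = 1 − X; n_E = 2X.
n_T = Σnᵢ = 1 + X.
y_i = n_i/n_T, p_i = y_i·P. K = p_E^2 / (p_G).
Substituting and setting equal to 14.8 atm gives a polynomial in X; the root in (0,1) is X = 0.692.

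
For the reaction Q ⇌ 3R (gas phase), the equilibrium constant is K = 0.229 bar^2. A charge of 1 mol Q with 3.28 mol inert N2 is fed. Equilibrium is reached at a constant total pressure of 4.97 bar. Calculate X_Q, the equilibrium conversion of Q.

X = 0.182

Take 1 mol Q as basis and let X be its fractional conversion, so ξ = X.
At extent ξ: n_Q = 1 − X; n_R = 3X; n_I = 3.28 (inert).
Total moles n_T = 4.28 + 2X.
Mole fractions y_i = n_i/n_T; K = p_R^3 / (p_Q) with p_i = y_i·P.
This yields a degree-3 equation in X; solving on (0,1), X = 0.182.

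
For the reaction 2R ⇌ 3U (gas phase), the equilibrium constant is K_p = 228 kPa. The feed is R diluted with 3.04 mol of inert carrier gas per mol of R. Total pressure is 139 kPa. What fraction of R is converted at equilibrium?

Take 1 mol R as basis and let X be its fractional conversion, so ξ = 0.5X.
Moles: n_R = 1 − X; n_U = 1.5X; n_I = 3.04 (inert).
Total moles n_T = 4.04 + 0.5X.
y_i = n_i/n_T, p_i = y_i·P. K_p = p_U^3 / (p_R^2).
Substituting and setting equal to 228 kPa gives a polynomial in X; the root in (0,1) is X = 0.645.

X = 0.645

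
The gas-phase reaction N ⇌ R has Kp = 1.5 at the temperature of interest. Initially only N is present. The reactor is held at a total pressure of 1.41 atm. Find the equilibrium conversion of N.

X = 0.600

Let X = conversion of N (basis 1 mol N); extent of reaction ξ = X.
At extent ξ: n_N = 1 − X; n_R = X.
n_T stays at 1 (no change in mole number).
y_i = n_i/n_T, p_i = y_i·P. Kp = p_R / (p_N).
Equating to 1.5 and solving on 0 < X < 1: X = 0.600.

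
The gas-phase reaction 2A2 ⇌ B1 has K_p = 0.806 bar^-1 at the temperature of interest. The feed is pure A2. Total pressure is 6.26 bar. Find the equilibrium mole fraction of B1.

Take 1 mol A2 as basis and let X be its fractional conversion, so ξ = 0.5X.
At extent ξ: n_A2 = 1 − X; n_B1 = 0.5X.
Summing: n_T = 1 − 0.5X.
Mole fractions y_i = n_i/n_T; K_p = p_B1 / (p_A2^2) with p_i = y_i·P.
Setting this equal to 0.806 bar^-1 and taking the physical root (0 < X < 1) gives X = 0.783.
Then n_B1 = 0.391, n_T = 0.609, so y_B1 = 0.643.

y_B1 = 0.643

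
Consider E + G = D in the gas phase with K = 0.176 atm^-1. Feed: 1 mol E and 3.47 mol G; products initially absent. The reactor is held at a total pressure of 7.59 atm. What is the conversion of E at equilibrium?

Basis: 1 mol E initially; let X = conversion of E. Extent ξ = X.
Mole table: n_E = 1 − X; n_G = 3.47 − X; n_D = X.
Summing: n_T = 4.47 − X.
Mole fractions y_i = n_i/n_T; K = p_D / (p_E p_G) with p_i = y_i·P.
Substituting and setting equal to 0.176 atm^-1 gives a polynomial in X; the root in (0,1) is X = 0.500.

X = 0.500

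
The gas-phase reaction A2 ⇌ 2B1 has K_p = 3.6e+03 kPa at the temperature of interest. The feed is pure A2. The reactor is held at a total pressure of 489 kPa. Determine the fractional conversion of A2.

X = 0.805

Basis: 1 mol A2 initially; let X = conversion of A2. Extent ξ = X.
Species balance: n_A2 = 1 − X; n_B1 = 2X.
Summing: n_T = 1 + X.
Mole fractions y_i = n_i/n_T; K_p = p_B1^2 / (p_A2) with p_i = y_i·P.
This yields a degree-2 equation in X; solving on (0,1), X = 0.805.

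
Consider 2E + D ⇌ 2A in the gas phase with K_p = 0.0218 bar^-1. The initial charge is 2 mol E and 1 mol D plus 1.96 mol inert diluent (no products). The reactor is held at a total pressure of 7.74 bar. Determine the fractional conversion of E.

X = 0.147

Basis: 2 mol E initially; let X = conversion of E. Extent ξ = X.
Species balance: n_E = 2 − 2X; n_D = 1 − X; n_A = 2X; n_I = 1.96 (inert).
Total moles n_T = 4.96 − X.
With p_i = (n_i/n_T)P, K_p = p_A^2 / (p_E^2 p_D).
Setting this equal to 0.0218 bar^-1 and taking the physical root (0 < X < 1) gives X = 0.147.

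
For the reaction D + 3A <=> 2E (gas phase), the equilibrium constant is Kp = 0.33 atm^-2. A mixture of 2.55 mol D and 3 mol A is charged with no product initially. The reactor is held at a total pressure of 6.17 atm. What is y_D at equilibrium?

y_D = 0.447

Basis: 3 mol A initially; let X = conversion of A. Extent ξ = X.
Mole table: n_D = 2.55 − X; n_A = 3 − 3X; n_E = 2X.
n_T = Σnᵢ = 5.55 − 2X.
Mole fractions y_i = n_i/n_T; Kp = p_E^2 / (p_D p_A^3) with p_i = y_i·P.
Equating to 0.33 atm^-2 and solving on 0 < X < 1: X = 0.641.
Then n_D = 1.91, n_T = 4.27, so y_D = 0.447.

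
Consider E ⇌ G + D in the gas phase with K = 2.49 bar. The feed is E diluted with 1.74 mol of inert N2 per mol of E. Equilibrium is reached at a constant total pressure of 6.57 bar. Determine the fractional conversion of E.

X = 0.661

Basis: 1 mol E initially; let X = conversion of E. Extent ξ = X.
Species balance: n_E = 1 − X; n_G = X; n_D = X; n_I = 1.74 (inert).
Summing: n_T = 2.74 + X.
Mole fractions y_i = n_i/n_T; K = p_G p_D / (p_E) with p_i = y_i·P.
This yields a degree-2 equation in X; solving on (0,1), X = 0.661.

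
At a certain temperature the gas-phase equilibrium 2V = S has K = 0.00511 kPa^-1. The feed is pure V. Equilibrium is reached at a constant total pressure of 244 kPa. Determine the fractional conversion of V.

Take 1 mol V as basis and let X be its fractional conversion, so ξ = 0.5X.
At extent ξ: n_V = 1 − X; n_S = 0.5X.
Summing: n_T = 1 − 0.5X.
y_i = n_i/n_T, p_i = y_i·P. K = p_S / (p_V^2).
Setting this equal to 0.00511 kPa^-1 and taking the physical root (0 < X < 1) gives X = 0.591.

X = 0.591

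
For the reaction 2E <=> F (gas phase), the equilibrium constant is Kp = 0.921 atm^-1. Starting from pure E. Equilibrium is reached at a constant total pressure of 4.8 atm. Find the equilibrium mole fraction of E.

y_E = 0.376

Basis: 1 mol E initially; let X = conversion of E. Extent ξ = 0.5X.
Species balance: n_E = 1 − X; n_F = 0.5X.
n_T = Σnᵢ = 1 − 0.5X.
With p_i = (n_i/n_T)P, Kp = p_F / (p_E^2).
This yields a degree-2 equation in X; solving on (0,1), X = 0.769.
Then n_E = 0.231, n_T = 0.616, so y_E = 0.376.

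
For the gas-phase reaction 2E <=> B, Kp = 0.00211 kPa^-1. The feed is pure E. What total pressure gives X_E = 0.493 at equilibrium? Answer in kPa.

P = 342 kPa

Basis: 1 mol E initially; let X = conversion of E. Extent ξ = 0.5X.
Species balance: n_E = 1 − X; n_B = 0.5X.
Summing: n_T = 1 − 0.5X.
Kp = p_B / (p_E^2) with p_i = (n_i/n_T)·P.
At X = 0.493: the mole-fraction product g(X) = Π y_i^ν_i = 0.7226. Since Kp = g(X)·P^{-1}, P = (g/Kp)^(1/1) = (0.7226/0.00211)^(1/1) = 342 kPa.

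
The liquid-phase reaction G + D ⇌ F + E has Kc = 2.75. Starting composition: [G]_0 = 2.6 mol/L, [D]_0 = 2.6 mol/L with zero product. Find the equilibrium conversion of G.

Let X = conversion of G; extent ξ = 2.6·X mol/L.
Concentrations: [G] = 2.6 − 2.6X; [D] = 2.6 − 2.6X; [F] = 2.6X; [E] = 2.6X.
Kc = [F] [E] / ([G] [D]).
Setting equal to 2.75 and solving for X on (0,1) gives X = 0.624.

X = 0.624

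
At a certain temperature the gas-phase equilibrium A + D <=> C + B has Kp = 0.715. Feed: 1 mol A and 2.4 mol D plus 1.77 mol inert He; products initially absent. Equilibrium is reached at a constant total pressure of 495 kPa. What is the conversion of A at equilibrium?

X = 0.656

Let X = conversion of A (basis 1 mol A); extent of reaction ξ = X.
At extent ξ: n_A = 1 − X; n_D = 2.4 − X; n_C = X; n_B = X; n_I = 1.77 (inert).
n_T stays at 5.17 (no change in mole number).
y_i = n_i/n_T, p_i = y_i·P. Kp = p_C p_B / (p_A p_D).
Equating to 0.715 and solving on 0 < X < 1: X = 0.656.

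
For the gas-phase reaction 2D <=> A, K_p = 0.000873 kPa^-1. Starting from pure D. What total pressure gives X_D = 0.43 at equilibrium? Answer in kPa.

Basis: 1 mol D initially; let X = conversion of D. Extent ξ = 0.5X.
Species balance: n_D = 1 − X; n_A = 0.5X.
n_T = Σnᵢ = 1 − 0.5X.
K_p = p_A / (p_D^2) with p_i = (n_i/n_T)·P.
At X = 0.43: the mole-fraction product g(X) = Π y_i^ν_i = 0.5195. Since K_p = g(X)·P^{-1}, P = (g/K_p)^(1/1) = (0.5195/0.000873)^(1/1) = 595 kPa.

P = 595 kPa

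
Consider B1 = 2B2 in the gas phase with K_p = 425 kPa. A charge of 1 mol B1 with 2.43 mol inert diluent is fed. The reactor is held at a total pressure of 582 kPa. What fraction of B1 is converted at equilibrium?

Let X = conversion of B1 (basis 1 mol B1); extent of reaction ξ = X.
Moles: n_B1 = 1 − X; n_B2 = 2X; n_I = 2.43 (inert).
n_T = Σnᵢ = 3.43 + X.
With p_i = (n_i/n_T)P, K_p = p_B2^2 / (p_B1).
This yields a degree-2 equation in X; solving on (0,1), X = 0.564.

X = 0.564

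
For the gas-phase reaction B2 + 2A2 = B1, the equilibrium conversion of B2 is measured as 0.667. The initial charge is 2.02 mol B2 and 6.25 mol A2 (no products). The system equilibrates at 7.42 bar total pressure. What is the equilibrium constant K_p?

K_p = 0.0895 bar^-2

Let X = conversion of B2 (basis 2.02 mol B2); extent of reaction ξ = 2.02X.
At extent ξ: n_B2 = 2.02 − 2.02X; n_A2 = 6.25 − 4.04X; n_B1 = 2.02X.
Total moles n_T = 8.27 − 4.04X.
At X = 0.667: n_B2 = 0.673, n_A2 = 3.56, n_B1 = 1.35, n_T = 5.58.
p_i = (n_i/n_T)·P. K_p = p_B1 / (p_B2 p_A2^2) = 0.0895 bar^-2.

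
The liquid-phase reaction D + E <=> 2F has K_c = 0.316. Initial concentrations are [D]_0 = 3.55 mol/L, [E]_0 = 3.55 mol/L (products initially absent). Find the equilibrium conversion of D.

X = 0.219

Let X = conversion of D; extent ξ = 3.55·X mol/L.
Concentrations: [D] = 3.55 − 3.55X; [E] = 3.55 − 3.55X; [F] = 7.1X.
K_c = [F]^2 / ([D] [E]).
Setting equal to 0.316 and solving for X on (0,1) gives X = 0.219.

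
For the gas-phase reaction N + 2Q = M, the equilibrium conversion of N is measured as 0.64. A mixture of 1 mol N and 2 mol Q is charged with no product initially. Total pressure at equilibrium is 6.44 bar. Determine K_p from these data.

K_p = 0.245 bar^-2

Basis: 1 mol N initially; let X = conversion of N. Extent ξ = X.
Moles: n_N = 1 − X; n_Q = 2 − 2X; n_M = X.
Total moles n_T = 3 − 2X.
At X = 0.64: n_N = 0.36, n_Q = 0.72, n_M = 0.64, n_T = 1.72.
p_i = (n_i/n_T)·P. K_p = p_M / (p_N p_Q^2) = 0.245 bar^-2.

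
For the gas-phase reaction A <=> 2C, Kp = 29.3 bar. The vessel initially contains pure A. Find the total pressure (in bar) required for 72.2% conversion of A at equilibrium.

P = 6.73 bar

Take 1 mol A as basis and let X be its fractional conversion, so ξ = X.
Species balance: n_A = 1 − X; n_C = 2X.
n_T = Σnᵢ = 1 + X.
Kp = p_C^2 / (p_A) with p_i = (n_i/n_T)·P.
At X = 0.722: the mole-fraction product g(X) = Π y_i^ν_i = 4.356. Since Kp = g(X)·P^{1}, P = (Kp/g)^(1/1) = (29.3/4.356)^(1/1) = 6.73 bar.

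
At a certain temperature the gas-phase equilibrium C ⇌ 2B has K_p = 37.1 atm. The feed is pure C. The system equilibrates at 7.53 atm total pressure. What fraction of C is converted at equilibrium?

X = 0.743

Take 1 mol C as basis and let X be its fractional conversion, so ξ = X.
Moles: n_C = 1 − X; n_B = 2X.
Total moles n_T = 1 + X.
With p_i = (n_i/n_T)P, K_p = p_B^2 / (p_C).
This yields a degree-2 equation in X; solving on (0,1), X = 0.743.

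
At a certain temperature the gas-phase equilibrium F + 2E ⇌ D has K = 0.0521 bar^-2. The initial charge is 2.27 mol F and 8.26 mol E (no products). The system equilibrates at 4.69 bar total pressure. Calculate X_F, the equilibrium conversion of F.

X = 0.386

Basis: 2.27 mol F initially; let X = conversion of F. Extent ξ = 2.27X.
Mole table: n_F = 2.27 − 2.27X; n_E = 8.26 − 4.54X; n_D = 2.27X.
n_T = Σnᵢ = 10.5 − 4.54X.
With p_i = (n_i/n_T)P, K = p_D / (p_F p_E^2).
Equating to 0.0521 bar^-2 and solving on 0 < X < 1: X = 0.386.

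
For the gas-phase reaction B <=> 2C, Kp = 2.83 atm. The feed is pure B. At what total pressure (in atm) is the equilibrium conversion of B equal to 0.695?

Let X = conversion of B (basis 1 mol B); extent of reaction ξ = X.
At extent ξ: n_B = 1 − X; n_C = 2X.
Summing: n_T = 1 + X.
Kp = p_C^2 / (p_B) with p_i = (n_i/n_T)·P.
At X = 0.695: the mole-fraction product g(X) = Π y_i^ν_i = 3.737. Since Kp = g(X)·P^{1}, P = (Kp/g)^(1/1) = (2.83/3.737)^(1/1) = 0.757 atm.

P = 0.757 atm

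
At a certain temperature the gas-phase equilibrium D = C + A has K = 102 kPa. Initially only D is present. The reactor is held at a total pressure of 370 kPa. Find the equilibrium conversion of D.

Take 1 mol D as basis and let X be its fractional conversion, so ξ = X.
Mole table: n_D = 1 − X; n_C = X; n_A = X.
Total moles n_T = 1 + X.
Mole fractions y_i = n_i/n_T; K = p_C p_A / (p_D) with p_i = y_i·P.
Substituting and setting equal to 102 kPa gives a polynomial in X; the root in (0,1) is X = 0.465.

X = 0.465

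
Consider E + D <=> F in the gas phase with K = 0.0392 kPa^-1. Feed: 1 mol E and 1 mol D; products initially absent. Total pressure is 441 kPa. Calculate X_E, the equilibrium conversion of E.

X = 0.766

Basis: 1 mol E initially; let X = conversion of E. Extent ξ = X.
Species balance: n_E = 1 − X; n_D = 1 − X; n_F = X.
n_T = Σnᵢ = 2 − X.
Mole fractions y_i = n_i/n_T; K = p_F / (p_E p_D) with p_i = y_i·P.
Substituting and setting equal to 0.0392 kPa^-1 gives a polynomial in X; the root in (0,1) is X = 0.766.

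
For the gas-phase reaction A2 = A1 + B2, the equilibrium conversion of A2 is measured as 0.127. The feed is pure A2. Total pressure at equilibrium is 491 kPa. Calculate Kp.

Kp = 8.05 kPa

Let X = conversion of A2 (basis 1 mol A2); extent of reaction ξ = X.
Moles: n_A2 = 1 − X; n_A1 = X; n_B2 = X.
Summing: n_T = 1 + X.
At X = 0.127: n_A2 = 0.873, n_A1 = 0.127, n_B2 = 0.127, n_T = 1.13.
p_i = (n_i/n_T)·P. Kp = p_A1 p_B2 / (p_A2) = 8.05 kPa.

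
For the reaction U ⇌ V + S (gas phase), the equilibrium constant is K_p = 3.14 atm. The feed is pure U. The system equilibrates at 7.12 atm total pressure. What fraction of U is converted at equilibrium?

Let X = conversion of U (basis 1 mol U); extent of reaction ξ = X.
At extent ξ: n_U = 1 − X; n_V = X; n_S = X.
Summing: n_T = 1 + X.
With p_i = (n_i/n_T)P, K_p = p_V p_S / (p_U).
Setting this equal to 3.14 atm and taking the physical root (0 < X < 1) gives X = 0.553.

X = 0.553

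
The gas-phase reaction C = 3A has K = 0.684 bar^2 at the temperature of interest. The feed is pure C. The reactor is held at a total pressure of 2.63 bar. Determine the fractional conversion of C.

X = 0.177

Basis: 1 mol C initially; let X = conversion of C. Extent ξ = X.
At extent ξ: n_C = 1 − X; n_A = 3X.
Summing: n_T = 1 + 2X.
y_i = n_i/n_T, p_i = y_i·P. K = p_A^3 / (p_C).
This yields a degree-3 equation in X; solving on (0,1), X = 0.177.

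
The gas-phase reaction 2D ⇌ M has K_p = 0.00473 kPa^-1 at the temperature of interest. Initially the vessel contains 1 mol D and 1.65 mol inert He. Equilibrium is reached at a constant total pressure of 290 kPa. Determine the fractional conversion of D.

X = 0.401

Let X = conversion of D (basis 1 mol D); extent of reaction ξ = 0.5X.
At extent ξ: n_D = 1 − X; n_M = 0.5X; n_I = 1.65 (inert).
n_T = Σnᵢ = 2.65 − 0.5X.
Mole fractions y_i = n_i/n_T; K_p = p_M / (p_D^2) with p_i = y_i·P.
Equating to 0.00473 kPa^-1 and solving on 0 < X < 1: X = 0.401.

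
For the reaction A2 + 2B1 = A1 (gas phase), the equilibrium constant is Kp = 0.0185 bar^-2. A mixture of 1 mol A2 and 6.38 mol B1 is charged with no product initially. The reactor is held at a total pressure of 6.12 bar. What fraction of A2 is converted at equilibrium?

X = 0.334

Let X = conversion of A2 (basis 1 mol A2); extent of reaction ξ = X.
Mole table: n_A2 = 1 − X; n_B1 = 6.38 − 2X; n_A1 = X.
Total moles n_T = 7.38 − 2X.
y_i = n_i/n_T, p_i = y_i·P. Kp = p_A1 / (p_A2 p_B1^2).
Substituting and setting equal to 0.0185 bar^-2 gives a polynomial in X; the root in (0,1) is X = 0.334.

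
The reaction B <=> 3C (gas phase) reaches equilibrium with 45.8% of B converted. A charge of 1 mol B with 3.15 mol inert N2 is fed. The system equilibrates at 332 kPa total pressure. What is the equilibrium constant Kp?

Kp = 2.06e+04 kPa^2

Basis: 1 mol B initially; let X = conversion of B. Extent ξ = X.
Mole table: n_B = 1 − X; n_C = 3X; n_I = 3.15 (inert).
Total moles n_T = 4.15 + 2X.
At X = 0.458: n_B = 0.542, n_C = 1.37, n_T = 5.07.
p_i = (n_i/n_T)·P. Kp = p_C^3 / (p_B) = 2.06e+04 kPa^2.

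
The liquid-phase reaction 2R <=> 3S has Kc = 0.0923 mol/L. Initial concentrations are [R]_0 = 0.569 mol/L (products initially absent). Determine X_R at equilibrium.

X = 0.289

Let X = conversion of R; extent ξ = 0.569X/2 mol/L.
Concentrations: [R] = 0.569 − 0.569X; [S] = 0.853X.
Kc = [S]^3 / ([R]^2).
This equals 0.0923 at X = 0.289 (the root in 0 < X < 1).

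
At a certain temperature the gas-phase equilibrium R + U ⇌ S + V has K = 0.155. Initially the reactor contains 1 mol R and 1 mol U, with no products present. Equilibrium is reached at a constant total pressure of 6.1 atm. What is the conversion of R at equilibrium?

X = 0.282

Basis: 1 mol R initially; let X = conversion of R. Extent ξ = X.
At extent ξ: n_R = 1 − X; n_U = 1 − X; n_S = X; n_V = X.
Since Δν = 0, n_T = 2 throughout.
y_i = n_i/n_T, p_i = y_i·P. K = p_S p_V / (p_R p_U).
Substituting and setting equal to 0.155 gives a polynomial in X; the root in (0,1) is X = 0.282.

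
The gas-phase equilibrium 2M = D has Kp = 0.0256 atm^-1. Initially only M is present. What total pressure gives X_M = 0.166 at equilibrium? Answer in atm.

P = 4.27 atm

Let X = conversion of M (basis 1 mol M); extent of reaction ξ = 0.5X.
Mole table: n_M = 1 − X; n_D = 0.5X.
Total moles n_T = 1 − 0.5X.
Kp = p_D / (p_M^2) with p_i = (n_i/n_T)·P.
At X = 0.166: the mole-fraction product g(X) = Π y_i^ν_i = 0.1094. Since Kp = g(X)·P^{-1}, P = (g/Kp)^(1/1) = (0.1094/0.0256)^(1/1) = 4.27 atm.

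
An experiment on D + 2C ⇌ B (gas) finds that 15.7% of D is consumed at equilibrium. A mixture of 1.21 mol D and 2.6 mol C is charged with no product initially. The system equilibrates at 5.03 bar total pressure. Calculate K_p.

K_p = 0.0176 bar^-2

Take 1.21 mol D as basis and let X be its fractional conversion, so ξ = 1.21X.
At extent ξ: n_D = 1.21 − 1.21X; n_C = 2.6 − 2.42X; n_B = 1.21X.
Summing: n_T = 3.81 − 2.42X.
At X = 0.157: n_D = 1.02, n_C = 2.22, n_B = 0.19, n_T = 3.43.
p_i = (n_i/n_T)·P. K_p = p_B / (p_D p_C^2) = 0.0176 bar^-2.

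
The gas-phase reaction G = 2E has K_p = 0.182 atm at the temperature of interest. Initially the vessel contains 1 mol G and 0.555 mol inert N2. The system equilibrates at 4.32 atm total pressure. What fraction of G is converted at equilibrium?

X = 0.124

Take 1 mol G as basis and let X be its fractional conversion, so ξ = X.
At extent ξ: n_G = 1 − X; n_E = 2X; n_I = 0.555 (inert).
Total moles n_T = 1.56 + X.
y_i = n_i/n_T, p_i = y_i·P. K_p = p_E^2 / (p_G).
This yields a degree-2 equation in X; solving on (0,1), X = 0.124.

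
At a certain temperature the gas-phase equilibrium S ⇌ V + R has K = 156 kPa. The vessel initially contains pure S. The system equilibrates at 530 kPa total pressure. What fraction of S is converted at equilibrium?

X = 0.477

Take 1 mol S as basis and let X be its fractional conversion, so ξ = X.
Mole table: n_S = 1 − X; n_V = X; n_R = X.
n_T = Σnᵢ = 1 + X.
With p_i = (n_i/n_T)P, K = p_V p_R / (p_S).
Equating to 156 kPa and solving on 0 < X < 1: X = 0.477.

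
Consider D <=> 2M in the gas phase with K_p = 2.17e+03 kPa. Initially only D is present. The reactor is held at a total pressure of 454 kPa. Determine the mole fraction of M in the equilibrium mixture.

y_M = 0.849

Take 1 mol D as basis and let X be its fractional conversion, so ξ = X.
At extent ξ: n_D = 1 − X; n_M = 2X.
Total moles n_T = 1 + X.
Mole fractions y_i = n_i/n_T; K_p = p_M^2 / (p_D) with p_i = y_i·P.
This yields a degree-2 equation in X; solving on (0,1), X = 0.738.
Then n_M = 1.48, n_T = 1.74, so y_M = 0.849.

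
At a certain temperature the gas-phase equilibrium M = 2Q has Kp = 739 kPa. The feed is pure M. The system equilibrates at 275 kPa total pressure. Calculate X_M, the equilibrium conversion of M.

X = 0.634

Let X = conversion of M (basis 1 mol M); extent of reaction ξ = X.
Mole table: n_M = 1 − X; n_Q = 2X.
n_T = Σnᵢ = 1 + X.
With p_i = (n_i/n_T)P, Kp = p_Q^2 / (p_M).
This yields a degree-2 equation in X; solving on (0,1), X = 0.634.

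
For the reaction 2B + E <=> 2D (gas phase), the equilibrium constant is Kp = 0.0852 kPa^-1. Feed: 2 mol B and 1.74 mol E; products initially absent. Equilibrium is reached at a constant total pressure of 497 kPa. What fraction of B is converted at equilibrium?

X = 0.787

Let X = conversion of B (basis 2 mol B); extent of reaction ξ = X.
At extent ξ: n_B = 2 − 2X; n_E = 1.74 − X; n_D = 2X.
Total moles n_T = 3.74 − X.
With p_i = (n_i/n_T)P, Kp = p_D^2 / (p_B^2 p_E).
Substituting and setting equal to 0.0852 kPa^-1 gives a polynomial in X; the root in (0,1) is X = 0.787.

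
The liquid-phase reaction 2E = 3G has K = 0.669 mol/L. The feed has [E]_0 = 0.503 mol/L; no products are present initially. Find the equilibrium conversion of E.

Let X = conversion of E; extent ξ = 0.503X/2 mol/L.
Concentrations: [E] = 0.503 − 0.503X; [G] = 0.754X.
K = [G]^3 / ([E]^2).
This equals 0.669 at X = 0.476 (the root in 0 < X < 1).

X = 0.476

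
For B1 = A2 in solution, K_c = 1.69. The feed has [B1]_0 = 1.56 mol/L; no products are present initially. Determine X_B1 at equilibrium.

Let X = conversion of B1; extent ξ = 1.56·X mol/L.
Concentrations: [B1] = 1.56 − 1.56X; [A2] = 1.56X.
K_c = [A2] / ([B1]).
Equating to 1.69: the physical root is X = 0.628.

X = 0.628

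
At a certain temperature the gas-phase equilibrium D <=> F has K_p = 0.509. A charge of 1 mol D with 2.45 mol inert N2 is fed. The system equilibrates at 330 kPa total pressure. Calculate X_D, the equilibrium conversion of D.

Let X = conversion of D (basis 1 mol D); extent of reaction ξ = X.
Species balance: n_D = 1 − X; n_F = X; n_I = 2.45 (inert).
n_T stays at 3.45 (no change in mole number).
Mole fractions y_i = n_i/n_T; K_p = p_F / (p_D) with p_i = y_i·P.
Substituting and setting equal to 0.509 gives a polynomial in X; the root in (0,1) is X = 0.337.

X = 0.337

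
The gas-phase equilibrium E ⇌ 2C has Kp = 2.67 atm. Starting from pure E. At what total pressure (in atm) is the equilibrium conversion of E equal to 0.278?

Take 1 mol E as basis and let X be its fractional conversion, so ξ = X.
Moles: n_E = 1 − X; n_C = 2X.
n_T = Σnᵢ = 1 + X.
Kp = p_C^2 / (p_E) with p_i = (n_i/n_T)·P.
At X = 0.278: the mole-fraction product g(X) = Π y_i^ν_i = 0.335. Since Kp = g(X)·P^{1}, P = (Kp/g)^(1/1) = (2.67/0.335)^(1/1) = 7.97 atm.

P = 7.97 atm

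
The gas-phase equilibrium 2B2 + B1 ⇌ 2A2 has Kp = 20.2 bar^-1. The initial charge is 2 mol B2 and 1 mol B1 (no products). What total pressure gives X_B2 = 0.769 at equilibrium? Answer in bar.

P = 5.3 bar

Let X = conversion of B2 (basis 2 mol B2); extent of reaction ξ = X.
Moles: n_B2 = 2 − 2X; n_B1 = 1 − X; n_A2 = 2X.
n_T = Σnᵢ = 3 − X.
Kp = p_A2^2 / (p_B2^2 p_B1) with p_i = (n_i/n_T)·P.
At X = 0.769: the mole-fraction product g(X) = Π y_i^ν_i = 107. Since Kp = g(X)·P^{-1}, P = (g/Kp)^(1/1) = (107/20.2)^(1/1) = 5.3 bar.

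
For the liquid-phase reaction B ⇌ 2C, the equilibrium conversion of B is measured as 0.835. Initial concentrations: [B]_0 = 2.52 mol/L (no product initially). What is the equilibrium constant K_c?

K_c = 42.6 mol/L

Let X = conversion of B.
Concentrations: [B] = 2.52 − 2.52X; [C] = 5.04X.
At X = 0.835: [B] = 0.416, [C] = 4.21.
K_c = [C]^2 / ([B]) = 42.6 mol/L.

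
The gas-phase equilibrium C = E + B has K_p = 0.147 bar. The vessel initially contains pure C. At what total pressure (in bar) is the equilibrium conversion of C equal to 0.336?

Take 1 mol C as basis and let X be its fractional conversion, so ξ = X.
Moles: n_C = 1 − X; n_E = X; n_B = X.
Total moles n_T = 1 + X.
K_p = p_E p_B / (p_C) with p_i = (n_i/n_T)·P.
At X = 0.336: the mole-fraction product g(X) = Π y_i^ν_i = 0.1273. Since K_p = g(X)·P^{1}, P = (K_p/g)^(1/1) = (0.147/0.1273)^(1/1) = 1.16 bar.

P = 1.16 bar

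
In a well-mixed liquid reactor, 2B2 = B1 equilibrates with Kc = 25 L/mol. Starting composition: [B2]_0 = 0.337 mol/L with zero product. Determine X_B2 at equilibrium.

X = 0.784

Let X = conversion of B2; extent ξ = 0.337X/2 mol/L.
Concentrations: [B2] = 0.337 − 0.337X; [B1] = 0.169X.
Kc = [B1] / ([B2]^2).
Solving Kc = 25 for X ∈ (0,1): X = 0.784.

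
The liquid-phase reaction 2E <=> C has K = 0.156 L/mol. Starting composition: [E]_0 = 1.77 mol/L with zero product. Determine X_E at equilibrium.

X = 0.284

Let X = conversion of E; extent ξ = 1.77X/2 mol/L.
Concentrations: [E] = 1.77 − 1.77X; [C] = 0.885X.
K = [C] / ([E]^2).
This equals 0.156 at X = 0.284 (the root in 0 < X < 1).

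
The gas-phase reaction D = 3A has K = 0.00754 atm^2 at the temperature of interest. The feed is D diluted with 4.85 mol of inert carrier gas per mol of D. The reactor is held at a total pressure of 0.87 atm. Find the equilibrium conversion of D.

X = 0.225

Let X = conversion of D (basis 1 mol D); extent of reaction ξ = X.
Mole table: n_D = 1 − X; n_A = 3X; n_I = 4.85 (inert).
n_T = Σnᵢ = 5.85 + 2X.
y_i = n_i/n_T, p_i = y_i·P. K = p_A^3 / (p_D).
Setting this equal to 0.00754 atm^2 and taking the physical root (0 < X < 1) gives X = 0.225.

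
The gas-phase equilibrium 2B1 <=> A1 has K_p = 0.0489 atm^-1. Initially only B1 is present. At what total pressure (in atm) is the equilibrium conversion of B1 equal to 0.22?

Let X = conversion of B1 (basis 1 mol B1); extent of reaction ξ = 0.5X.
Mole table: n_B1 = 1 − X; n_A1 = 0.5X.
n_T = Σnᵢ = 1 − 0.5X.
K_p = p_A1 / (p_B1^2) with p_i = (n_i/n_T)·P.
At X = 0.22: the mole-fraction product g(X) = Π y_i^ν_i = 0.1609. Since K_p = g(X)·P^{-1}, P = (g/K_p)^(1/1) = (0.1609/0.0489)^(1/1) = 3.29 atm.

P = 3.29 atm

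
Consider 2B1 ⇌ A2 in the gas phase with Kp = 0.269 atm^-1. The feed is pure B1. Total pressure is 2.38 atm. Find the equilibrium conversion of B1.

X = 0.470

Basis: 1 mol B1 initially; let X = conversion of B1. Extent ξ = 0.5X.
Mole table: n_B1 = 1 − X; n_A2 = 0.5X.
Total moles n_T = 1 − 0.5X.
y_i = n_i/n_T, p_i = y_i·P. Kp = p_A2 / (p_B1^2).
Substituting and setting equal to 0.269 atm^-1 gives a polynomial in X; the root in (0,1) is X = 0.470.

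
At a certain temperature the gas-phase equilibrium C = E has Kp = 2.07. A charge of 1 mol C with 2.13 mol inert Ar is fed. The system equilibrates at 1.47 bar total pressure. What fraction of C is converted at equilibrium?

Let X = conversion of C (basis 1 mol C); extent of reaction ξ = X.
Moles: n_C = 1 − X; n_E = X; n_I = 2.13 (inert).
n_T stays at 3.13 (no change in mole number).
Mole fractions y_i = n_i/n_T; Kp = p_E / (p_C) with p_i = y_i·P.
Substituting and setting equal to 2.07 gives a polynomial in X; the root in (0,1) is X = 0.674.

X = 0.674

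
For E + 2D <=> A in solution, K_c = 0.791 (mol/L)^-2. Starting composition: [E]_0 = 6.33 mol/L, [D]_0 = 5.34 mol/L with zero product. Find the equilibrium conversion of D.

X = 0.844

Let X = conversion of D; extent ξ = 5.34X/2 mol/L.
Concentrations: [E] = 6.33 − 2.67X; [D] = 5.34 − 5.34X; [A] = 2.67X.
K_c = [A] / ([E] [D]^2).
Solving K_c = 0.791 for X ∈ (0,1): X = 0.844.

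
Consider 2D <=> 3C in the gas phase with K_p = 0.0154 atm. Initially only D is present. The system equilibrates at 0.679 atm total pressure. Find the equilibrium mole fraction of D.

Basis: 1 mol D initially; let X = conversion of D. Extent ξ = 0.5X.
Species balance: n_D = 1 − X; n_C = 1.5X.
n_T = Σnᵢ = 1 + 0.5X.
y_i = n_i/n_T, p_i = y_i·P. K_p = p_C^3 / (p_D^2).
Setting this equal to 0.0154 atm and taking the physical root (0 < X < 1) gives X = 0.171.
Then n_D = 0.829, n_T = 1.09, so y_D = 0.764.

y_D = 0.764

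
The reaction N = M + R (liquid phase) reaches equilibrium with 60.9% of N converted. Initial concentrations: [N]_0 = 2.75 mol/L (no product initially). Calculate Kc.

Let X = conversion of N.
Concentrations: [N] = 2.75 − 2.75X; [M] = 2.75X; [R] = 2.75X.
At X = 0.609: [N] = 1.08, [M] = 1.67, [R] = 1.67.
Kc = [M] [R] / ([N]) = 2.61 mol/L.

Kc = 2.61 mol/L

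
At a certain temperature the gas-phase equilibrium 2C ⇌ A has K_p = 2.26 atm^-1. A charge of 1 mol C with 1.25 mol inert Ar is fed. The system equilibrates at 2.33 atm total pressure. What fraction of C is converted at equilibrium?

Take 1 mol C as basis and let X be its fractional conversion, so ξ = 0.5X.
At extent ξ: n_C = 1 − X; n_A = 0.5X; n_I = 1.25 (inert).
Summing: n_T = 2.25 − 0.5X.
Mole fractions y_i = n_i/n_T; K_p = p_A / (p_C^2) with p_i = y_i·P.
Equating to 2.26 atm^-1 and solving on 0 < X < 1: X = 0.654.

X = 0.654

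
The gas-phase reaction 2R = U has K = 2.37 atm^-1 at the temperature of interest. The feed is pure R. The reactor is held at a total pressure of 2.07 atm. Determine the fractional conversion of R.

X = 0.780

Let X = conversion of R (basis 1 mol R); extent of reaction ξ = 0.5X.
Mole table: n_R = 1 − X; n_U = 0.5X.
Total moles n_T = 1 − 0.5X.
With p_i = (n_i/n_T)P, K = p_U / (p_R^2).
Substituting and setting equal to 2.37 atm^-1 gives a polynomial in X; the root in (0,1) is X = 0.780.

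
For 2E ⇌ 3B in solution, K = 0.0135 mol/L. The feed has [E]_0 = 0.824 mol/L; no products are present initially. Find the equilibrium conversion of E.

Let X = conversion of E; extent ξ = 0.824X/2 mol/L.
Concentrations: [E] = 0.824 − 0.824X; [B] = 1.24X.
K = [B]^3 / ([E]^2).
This equals 0.0135 at X = 0.152 (the root in 0 < X < 1).

X = 0.152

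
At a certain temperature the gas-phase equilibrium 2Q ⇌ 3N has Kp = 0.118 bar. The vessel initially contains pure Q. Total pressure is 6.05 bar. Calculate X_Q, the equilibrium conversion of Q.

X = 0.164

Let X = conversion of Q (basis 1 mol Q); extent of reaction ξ = 0.5X.
Species balance: n_Q = 1 − X; n_N = 1.5X.
Total moles n_T = 1 + 0.5X.
Mole fractions y_i = n_i/n_T; Kp = p_N^3 / (p_Q^2) with p_i = y_i·P.
Equating to 0.118 bar and solving on 0 < X < 1: X = 0.164.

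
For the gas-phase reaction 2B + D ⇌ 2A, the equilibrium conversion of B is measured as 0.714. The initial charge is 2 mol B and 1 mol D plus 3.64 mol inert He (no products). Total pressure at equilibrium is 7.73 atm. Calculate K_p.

Let X = conversion of B (basis 2 mol B); extent of reaction ξ = X.
Mole table: n_B = 2 − 2X; n_D = 1 − X; n_A = 2X; n_I = 3.64 (inert).
Summing: n_T = 6.64 − X.
At X = 0.714: n_B = 0.572, n_D = 0.286, n_A = 1.43, n_T = 5.93.
p_i = (n_i/n_T)·P. K_p = p_A^2 / (p_B^2 p_D) = 16.7 atm^-1.

K_p = 16.7 atm^-1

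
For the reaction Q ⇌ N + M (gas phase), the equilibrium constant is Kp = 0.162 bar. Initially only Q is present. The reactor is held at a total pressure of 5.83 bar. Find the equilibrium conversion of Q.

Take 1 mol Q as basis and let X be its fractional conversion, so ξ = X.
Moles: n_Q = 1 − X; n_N = X; n_M = X.
n_T = Σnᵢ = 1 + X.
With p_i = (n_i/n_T)P, Kp = p_N p_M / (p_Q).
Substituting and setting equal to 0.162 bar gives a polynomial in X; the root in (0,1) is X = 0.164.

X = 0.164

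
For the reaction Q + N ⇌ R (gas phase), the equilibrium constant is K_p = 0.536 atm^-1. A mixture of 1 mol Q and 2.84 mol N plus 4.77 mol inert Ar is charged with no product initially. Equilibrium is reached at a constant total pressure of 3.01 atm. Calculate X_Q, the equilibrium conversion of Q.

X = 0.329

Basis: 1 mol Q initially; let X = conversion of Q. Extent ξ = X.
At extent ξ: n_Q = 1 − X; n_N = 2.84 − X; n_R = X; n_I = 4.77 (inert).
n_T = Σnᵢ = 8.61 − X.
Mole fractions y_i = n_i/n_T; K_p = p_R / (p_Q p_N) with p_i = y_i·P.
Equating to 0.536 atm^-1 and solving on 0 < X < 1: X = 0.329.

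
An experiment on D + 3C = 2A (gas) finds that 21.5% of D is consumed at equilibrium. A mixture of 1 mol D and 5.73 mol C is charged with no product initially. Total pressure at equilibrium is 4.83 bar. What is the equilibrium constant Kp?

Kp = 0.00305 bar^-2

Basis: 1 mol D initially; let X = conversion of D. Extent ξ = X.
Moles: n_D = 1 − X; n_C = 5.73 − 3X; n_A = 2X.
Total moles n_T = 6.73 − 2X.
At X = 0.215: n_D = 0.785, n_C = 5.09, n_A = 0.43, n_T = 6.3.
p_i = (n_i/n_T)·P. Kp = p_A^2 / (p_D p_C^3) = 0.00305 bar^-2.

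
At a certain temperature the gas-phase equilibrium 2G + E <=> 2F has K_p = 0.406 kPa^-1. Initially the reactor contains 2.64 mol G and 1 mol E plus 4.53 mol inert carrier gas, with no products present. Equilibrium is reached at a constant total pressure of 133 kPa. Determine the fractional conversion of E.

Let X = conversion of E (basis 1 mol E); extent of reaction ξ = X.
At extent ξ: n_G = 2.64 − 2X; n_E = 1 − X; n_F = 2X; n_I = 4.53 (inert).
Total moles n_T = 8.17 − X.
With p_i = (n_i/n_T)P, K_p = p_F^2 / (p_G^2 p_E).
Substituting and setting equal to 0.406 kPa^-1 gives a polynomial in X; the root in (0,1) is X = 0.755.

X = 0.755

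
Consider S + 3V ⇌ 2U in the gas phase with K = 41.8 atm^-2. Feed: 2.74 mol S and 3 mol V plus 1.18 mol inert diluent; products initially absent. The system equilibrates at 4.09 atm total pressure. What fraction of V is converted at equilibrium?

Let X = conversion of V (basis 3 mol V); extent of reaction ξ = X.
Moles: n_S = 2.74 − X; n_V = 3 − 3X; n_U = 2X; n_I = 1.18 (inert).
n_T = Σnᵢ = 6.92 − 2X.
Mole fractions y_i = n_i/n_T; K = p_U^2 / (p_S p_V^3) with p_i = y_i·P.
Setting this equal to 41.8 atm^-2 and taking the physical root (0 < X < 1) gives X = 0.868.

X = 0.868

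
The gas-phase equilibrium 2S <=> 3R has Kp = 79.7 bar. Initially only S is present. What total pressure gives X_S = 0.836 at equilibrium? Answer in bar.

P = 1.54 bar

Let X = conversion of S (basis 1 mol S); extent of reaction ξ = 0.5X.
Moles: n_S = 1 − X; n_R = 1.5X.
n_T = Σnᵢ = 1 + 0.5X.
Kp = p_R^3 / (p_S^2) with p_i = (n_i/n_T)·P.
At X = 0.836: the mole-fraction product g(X) = Π y_i^ν_i = 51.7. Since Kp = g(X)·P^{1}, P = (Kp/g)^(1/1) = (79.7/51.7)^(1/1) = 1.54 bar.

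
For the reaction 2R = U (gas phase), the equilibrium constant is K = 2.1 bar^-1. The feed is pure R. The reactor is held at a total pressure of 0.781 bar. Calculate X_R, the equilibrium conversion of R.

Take 1 mol R as basis and let X be its fractional conversion, so ξ = 0.5X.
Species balance: n_R = 1 − X; n_U = 0.5X.
n_T = Σnᵢ = 1 − 0.5X.
Mole fractions y_i = n_i/n_T; K = p_U / (p_R^2) with p_i = y_i·P.
This yields a degree-2 equation in X; solving on (0,1), X = 0.636.

X = 0.636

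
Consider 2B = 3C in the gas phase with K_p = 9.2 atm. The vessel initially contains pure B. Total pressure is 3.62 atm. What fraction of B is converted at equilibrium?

Let X = conversion of B (basis 1 mol B); extent of reaction ξ = 0.5X.
At extent ξ: n_B = 1 − X; n_C = 1.5X.
Summing: n_T = 1 + 0.5X.
Mole fractions y_i = n_i/n_T; K_p = p_C^3 / (p_B^2) with p_i = y_i·P.
This yields a degree-3 equation in X; solving on (0,1), X = 0.566.

X = 0.566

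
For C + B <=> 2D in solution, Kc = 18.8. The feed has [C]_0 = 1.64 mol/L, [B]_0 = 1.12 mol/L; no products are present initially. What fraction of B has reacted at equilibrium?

Let X = conversion of B; extent ξ = 1.12·X mol/L.
Concentrations: [C] = 1.64 − 1.12X; [B] = 1.12 − 1.12X; [D] = 2.24X.
Kc = [D]^2 / ([C] [B]).
This equals 18.8 at X = 0.797 (the root in 0 < X < 1).

X = 0.797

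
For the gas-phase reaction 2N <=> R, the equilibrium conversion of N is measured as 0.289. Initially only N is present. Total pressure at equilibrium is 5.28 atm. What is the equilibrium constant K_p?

K_p = 0.0463 atm^-1

Let X = conversion of N (basis 1 mol N); extent of reaction ξ = 0.5X.
At extent ξ: n_N = 1 − X; n_R = 0.5X.
n_T = Σnᵢ = 1 − 0.5X.
At X = 0.289: n_N = 0.711, n_R = 0.144, n_T = 0.856.
p_i = (n_i/n_T)·P. K_p = p_R / (p_N^2) = 0.0463 atm^-1.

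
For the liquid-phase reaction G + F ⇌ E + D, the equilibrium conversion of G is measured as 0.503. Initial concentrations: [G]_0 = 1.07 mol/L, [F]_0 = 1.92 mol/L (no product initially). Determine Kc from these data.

Let X = conversion of G.
Concentrations: [G] = 1.07 − 1.07X; [F] = 1.92 − 1.07X; [E] = 1.07X; [D] = 1.07X.
At X = 0.503: [G] = 0.532, [F] = 1.38, [E] = 0.538, [D] = 0.538.
Kc = [E] [D] / ([G] [F]) = 0.394.

Kc = 0.394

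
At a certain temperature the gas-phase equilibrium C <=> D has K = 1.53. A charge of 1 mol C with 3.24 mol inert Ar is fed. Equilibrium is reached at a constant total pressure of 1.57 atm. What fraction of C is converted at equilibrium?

X = 0.605

Take 1 mol C as basis and let X be its fractional conversion, so ξ = X.
At extent ξ: n_C = 1 − X; n_D = X; n_I = 3.24 (inert).
Total moles n_T = 4.24 (Δν = 0, constant).
y_i = n_i/n_T, p_i = y_i·P. K = p_D / (p_C).
Setting this equal to 1.53 and taking the physical root (0 < X < 1) gives X = 0.605.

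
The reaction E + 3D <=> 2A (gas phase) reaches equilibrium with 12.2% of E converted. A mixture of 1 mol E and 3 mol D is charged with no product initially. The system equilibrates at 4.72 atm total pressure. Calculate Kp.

Take 1 mol E as basis and let X be its fractional conversion, so ξ = X.
At extent ξ: n_E = 1 − X; n_D = 3 − 3X; n_A = 2X.
Total moles n_T = 4 − 2X.
At X = 0.122: n_E = 0.878, n_D = 2.63, n_A = 0.244, n_T = 3.76.
p_i = (n_i/n_T)·P. Kp = p_A^2 / (p_E p_D^3) = 0.00235 atm^-2.

Kp = 0.00235 atm^-2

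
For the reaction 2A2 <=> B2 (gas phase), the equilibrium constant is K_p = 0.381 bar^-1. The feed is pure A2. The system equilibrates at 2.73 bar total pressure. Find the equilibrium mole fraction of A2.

y_A2 = 0.611

Take 1 mol A2 as basis and let X be its fractional conversion, so ξ = 0.5X.
At extent ξ: n_A2 = 1 − X; n_B2 = 0.5X.
Summing: n_T = 1 − 0.5X.
With p_i = (n_i/n_T)P, K_p = p_B2 / (p_A2^2).
This yields a degree-2 equation in X; solving on (0,1), X = 0.560.
Then n_A2 = 0.44, n_T = 0.72, so y_A2 = 0.611.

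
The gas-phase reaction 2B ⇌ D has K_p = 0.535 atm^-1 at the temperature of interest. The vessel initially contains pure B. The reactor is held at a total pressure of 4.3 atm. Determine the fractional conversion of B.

Let X = conversion of B (basis 1 mol B); extent of reaction ξ = 0.5X.
Moles: n_B = 1 − X; n_D = 0.5X.
Total moles n_T = 1 − 0.5X.
With p_i = (n_i/n_T)P, K_p = p_D / (p_B^2).
Setting this equal to 0.535 atm^-1 and taking the physical root (0 < X < 1) gives X = 0.687.

X = 0.687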